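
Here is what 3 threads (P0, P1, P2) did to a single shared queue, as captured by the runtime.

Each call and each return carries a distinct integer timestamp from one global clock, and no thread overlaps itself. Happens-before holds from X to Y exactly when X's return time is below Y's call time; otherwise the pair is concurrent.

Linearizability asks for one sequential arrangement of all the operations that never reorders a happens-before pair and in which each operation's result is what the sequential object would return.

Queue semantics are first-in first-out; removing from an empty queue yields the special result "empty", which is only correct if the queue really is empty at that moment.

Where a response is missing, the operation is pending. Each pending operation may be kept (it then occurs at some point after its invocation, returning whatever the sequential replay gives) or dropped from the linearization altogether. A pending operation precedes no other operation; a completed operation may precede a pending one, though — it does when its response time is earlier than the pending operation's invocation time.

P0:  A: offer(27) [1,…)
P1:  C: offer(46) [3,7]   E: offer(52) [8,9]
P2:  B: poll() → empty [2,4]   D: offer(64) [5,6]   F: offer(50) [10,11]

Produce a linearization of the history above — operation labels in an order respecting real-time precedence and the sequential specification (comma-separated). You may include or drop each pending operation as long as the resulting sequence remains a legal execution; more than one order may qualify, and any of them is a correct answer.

B, A, C, D, E, F

after step 1 (B poll() → empty): queue <>
after step 2 (A offer(27) (pending, included)): queue <27>
after step 3 (C offer(46)): queue <27,46>
after step 4 (D offer(64)): queue <27,46,64>
after step 5 (E offer(52)): queue <27,46,64,52>
after step 6 (F offer(50)): queue <27,46,64,52,50>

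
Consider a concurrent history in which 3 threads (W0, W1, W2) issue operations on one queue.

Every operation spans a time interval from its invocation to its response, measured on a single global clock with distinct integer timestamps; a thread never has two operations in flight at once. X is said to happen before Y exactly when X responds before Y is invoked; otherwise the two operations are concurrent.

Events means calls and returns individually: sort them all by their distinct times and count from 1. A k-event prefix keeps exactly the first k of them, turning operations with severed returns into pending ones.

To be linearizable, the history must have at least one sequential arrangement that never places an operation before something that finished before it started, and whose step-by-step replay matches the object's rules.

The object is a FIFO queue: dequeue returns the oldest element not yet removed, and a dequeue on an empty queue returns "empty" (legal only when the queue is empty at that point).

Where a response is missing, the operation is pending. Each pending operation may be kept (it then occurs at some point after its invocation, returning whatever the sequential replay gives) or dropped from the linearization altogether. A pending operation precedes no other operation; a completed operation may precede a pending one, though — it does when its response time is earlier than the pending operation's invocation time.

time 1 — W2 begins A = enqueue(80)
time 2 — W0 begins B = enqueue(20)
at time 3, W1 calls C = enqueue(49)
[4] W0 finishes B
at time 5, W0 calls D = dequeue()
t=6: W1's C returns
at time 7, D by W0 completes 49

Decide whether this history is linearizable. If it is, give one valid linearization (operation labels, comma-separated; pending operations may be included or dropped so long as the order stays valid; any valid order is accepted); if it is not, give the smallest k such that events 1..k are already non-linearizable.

linearizable — witness: C, A, B, D

step 1: C enqueue(49) — queue <49>
step 2: A enqueue(80) (pending, included) — queue <49,80>
step 3: B enqueue(20) — queue <49,80,20>
step 4: D dequeue() → 49 — queue <80,20>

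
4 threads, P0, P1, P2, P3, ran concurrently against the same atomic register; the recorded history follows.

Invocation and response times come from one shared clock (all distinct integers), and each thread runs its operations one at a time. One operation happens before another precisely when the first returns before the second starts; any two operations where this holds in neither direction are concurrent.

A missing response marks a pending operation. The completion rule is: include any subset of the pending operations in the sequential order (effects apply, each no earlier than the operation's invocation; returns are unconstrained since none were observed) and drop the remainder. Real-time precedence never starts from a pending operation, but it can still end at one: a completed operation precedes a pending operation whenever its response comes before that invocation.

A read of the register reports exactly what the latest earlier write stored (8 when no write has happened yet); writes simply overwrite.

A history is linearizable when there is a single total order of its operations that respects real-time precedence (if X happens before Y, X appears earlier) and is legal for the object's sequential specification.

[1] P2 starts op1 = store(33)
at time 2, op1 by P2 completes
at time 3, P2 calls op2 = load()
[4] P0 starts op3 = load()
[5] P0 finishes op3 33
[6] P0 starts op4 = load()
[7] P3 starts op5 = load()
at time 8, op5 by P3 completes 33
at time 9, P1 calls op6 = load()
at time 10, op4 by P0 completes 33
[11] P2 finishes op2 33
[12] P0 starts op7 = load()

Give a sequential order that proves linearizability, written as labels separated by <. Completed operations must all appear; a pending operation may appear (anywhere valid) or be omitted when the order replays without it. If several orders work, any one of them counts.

op1 < op2 < op3 < op4 < op5

1. op1 store(33), leaving value 33
2. op2 load() → 33, leaving value 33
3. op3 load() → 33, leaving value 33
4. op4 load() → 33, leaving value 33
5. op5 load() → 33, leaving value 33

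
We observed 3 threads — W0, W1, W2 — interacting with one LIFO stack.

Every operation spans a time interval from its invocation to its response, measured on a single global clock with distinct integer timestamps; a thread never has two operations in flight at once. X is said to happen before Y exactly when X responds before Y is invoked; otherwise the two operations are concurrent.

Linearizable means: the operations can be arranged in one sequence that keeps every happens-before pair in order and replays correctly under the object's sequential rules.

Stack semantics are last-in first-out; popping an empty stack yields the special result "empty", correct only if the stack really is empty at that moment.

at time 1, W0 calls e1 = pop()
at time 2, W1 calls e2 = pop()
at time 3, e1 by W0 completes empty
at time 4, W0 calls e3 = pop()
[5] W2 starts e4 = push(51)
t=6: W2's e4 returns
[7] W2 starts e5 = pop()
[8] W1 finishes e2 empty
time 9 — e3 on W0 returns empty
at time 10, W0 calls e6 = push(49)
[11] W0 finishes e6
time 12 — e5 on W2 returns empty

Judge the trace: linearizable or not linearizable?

through event 11 a valid linearization exists; event 12 (e5 responding at time 12) ends that
checked exhaustively: 23 real-time-consistent orders of 6 completed operations, zero legal LIFO stack replays
sample order e1, e2, e3, e4, e5, e6 stalls at step 5 — e5 pop() → empty has no legal effect
sample order e1, e2, e3, e4, e6, e5 stalls at step 6 — e5 pop() → empty has no legal effect

not linearizable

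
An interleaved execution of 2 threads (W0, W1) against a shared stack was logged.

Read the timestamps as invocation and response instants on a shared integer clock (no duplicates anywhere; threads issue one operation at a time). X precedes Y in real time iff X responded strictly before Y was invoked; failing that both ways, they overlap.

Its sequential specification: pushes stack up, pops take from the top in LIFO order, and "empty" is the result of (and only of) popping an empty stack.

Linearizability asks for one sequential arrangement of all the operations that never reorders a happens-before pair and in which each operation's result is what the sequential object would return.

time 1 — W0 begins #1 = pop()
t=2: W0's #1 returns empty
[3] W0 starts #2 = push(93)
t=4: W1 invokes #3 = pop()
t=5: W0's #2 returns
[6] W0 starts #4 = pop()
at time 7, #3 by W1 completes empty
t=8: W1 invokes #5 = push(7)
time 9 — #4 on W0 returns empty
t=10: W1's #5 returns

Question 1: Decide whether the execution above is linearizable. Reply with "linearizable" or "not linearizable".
cut after 8 events: linearizable; cut after 9 events (#4 responds, time 9): not linearizable
4 completed operations, 3 real-time-consistent orders — every stack replay fails
completion choices over the 1 pending operation (#5) were checked; none helps
one such order, #1, #2, #3, #4 (pending dropped), breaks at step 3 where #3 pop() → empty is illegal
one such order, #1, #2, #4, #3 (pending dropped), breaks at step 3 where #4 pop() → empty is illegal

not linearizable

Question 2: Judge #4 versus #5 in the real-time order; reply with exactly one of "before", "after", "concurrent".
#4 spans [6,9], #5 spans [8,10]
the intervals overlap in both directions

concurrent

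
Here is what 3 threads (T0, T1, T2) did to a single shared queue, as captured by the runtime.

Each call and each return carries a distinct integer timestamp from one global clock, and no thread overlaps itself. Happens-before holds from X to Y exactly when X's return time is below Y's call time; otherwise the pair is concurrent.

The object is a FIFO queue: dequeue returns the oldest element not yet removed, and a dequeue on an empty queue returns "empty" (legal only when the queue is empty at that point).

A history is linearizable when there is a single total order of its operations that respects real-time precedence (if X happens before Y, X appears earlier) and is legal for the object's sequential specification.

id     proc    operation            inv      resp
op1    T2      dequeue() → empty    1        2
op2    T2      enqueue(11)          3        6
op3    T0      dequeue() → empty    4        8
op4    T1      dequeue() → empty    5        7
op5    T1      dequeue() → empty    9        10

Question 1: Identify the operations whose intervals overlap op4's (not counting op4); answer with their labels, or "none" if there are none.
concurrent with op4 ([5,7]): every op whose interval crosses 5..7
op1 [1,2]: before
op2 [3,6]: concurrent
op3 [4,8]: concurrent
op5 [9,10]: after

op2, op3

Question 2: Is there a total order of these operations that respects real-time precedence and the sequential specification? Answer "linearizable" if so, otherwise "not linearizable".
already the first 10 events (up to op5's response at time 10) admit no linearization; the first 9 still do
6 orders of the 5 completed queue ops respect real time; none is legal
take op1, op2, op3, op4, op5: step 3 already fails, because op3 dequeue() → empty cannot occur there
take op1, op2, op4, op3, op5: step 3 already fails, because op4 dequeue() → empty cannot occur there

not linearizable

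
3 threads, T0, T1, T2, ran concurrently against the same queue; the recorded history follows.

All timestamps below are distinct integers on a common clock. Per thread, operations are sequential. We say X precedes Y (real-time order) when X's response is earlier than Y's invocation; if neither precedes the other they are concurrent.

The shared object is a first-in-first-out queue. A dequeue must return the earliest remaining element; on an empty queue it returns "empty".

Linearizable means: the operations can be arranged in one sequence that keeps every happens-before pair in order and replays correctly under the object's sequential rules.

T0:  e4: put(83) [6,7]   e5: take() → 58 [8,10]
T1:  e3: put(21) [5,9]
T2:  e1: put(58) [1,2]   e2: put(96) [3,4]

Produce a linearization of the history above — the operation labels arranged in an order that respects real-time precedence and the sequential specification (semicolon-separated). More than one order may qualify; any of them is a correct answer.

e1; e2; e3; e4; e5

after step 1 (e1 put(58)): queue <58>
after step 2 (e2 put(96)): queue <58,96>
after step 3 (e3 put(21)): queue <58,96,21>
after step 4 (e4 put(83)): queue <58,96,21,83>
after step 5 (e5 take() → 58): queue <96,21,83>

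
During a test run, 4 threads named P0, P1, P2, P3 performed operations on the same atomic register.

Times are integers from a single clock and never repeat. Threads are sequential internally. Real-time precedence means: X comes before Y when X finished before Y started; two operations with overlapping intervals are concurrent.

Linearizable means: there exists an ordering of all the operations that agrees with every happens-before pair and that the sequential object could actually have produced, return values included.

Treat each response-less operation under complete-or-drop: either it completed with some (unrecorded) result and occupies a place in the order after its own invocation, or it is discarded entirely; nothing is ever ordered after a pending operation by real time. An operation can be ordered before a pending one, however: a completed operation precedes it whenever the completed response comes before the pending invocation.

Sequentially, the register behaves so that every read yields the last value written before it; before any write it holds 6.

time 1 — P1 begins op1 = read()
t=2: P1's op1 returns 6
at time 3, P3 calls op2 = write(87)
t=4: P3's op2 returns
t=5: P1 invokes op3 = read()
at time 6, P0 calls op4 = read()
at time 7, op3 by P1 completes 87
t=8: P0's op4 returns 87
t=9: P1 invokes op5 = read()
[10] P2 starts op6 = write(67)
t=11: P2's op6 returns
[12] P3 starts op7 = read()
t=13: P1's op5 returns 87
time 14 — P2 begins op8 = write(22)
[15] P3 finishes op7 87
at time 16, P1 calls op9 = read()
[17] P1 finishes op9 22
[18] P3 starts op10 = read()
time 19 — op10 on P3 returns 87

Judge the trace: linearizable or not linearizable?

prefix check: 1..14 passes, 1..15 fails once op7's time-15 response joins
no legal order exists: 6 real-time-consistent candidates over 7 completed atomic register operations, all rejected
include/drop combinations of the 1 pending operation (op8) were all tried; none helps
one such order, op1, op2, op3, op4, op5, op6, op7 (pending dropped), breaks at step 7 where op7 read() → 87 is illegal
one such order, op1, op2, op3, op4, op6, op5, op7 (pending dropped), breaks at step 6 where op5 read() → 87 is illegal

not linearizable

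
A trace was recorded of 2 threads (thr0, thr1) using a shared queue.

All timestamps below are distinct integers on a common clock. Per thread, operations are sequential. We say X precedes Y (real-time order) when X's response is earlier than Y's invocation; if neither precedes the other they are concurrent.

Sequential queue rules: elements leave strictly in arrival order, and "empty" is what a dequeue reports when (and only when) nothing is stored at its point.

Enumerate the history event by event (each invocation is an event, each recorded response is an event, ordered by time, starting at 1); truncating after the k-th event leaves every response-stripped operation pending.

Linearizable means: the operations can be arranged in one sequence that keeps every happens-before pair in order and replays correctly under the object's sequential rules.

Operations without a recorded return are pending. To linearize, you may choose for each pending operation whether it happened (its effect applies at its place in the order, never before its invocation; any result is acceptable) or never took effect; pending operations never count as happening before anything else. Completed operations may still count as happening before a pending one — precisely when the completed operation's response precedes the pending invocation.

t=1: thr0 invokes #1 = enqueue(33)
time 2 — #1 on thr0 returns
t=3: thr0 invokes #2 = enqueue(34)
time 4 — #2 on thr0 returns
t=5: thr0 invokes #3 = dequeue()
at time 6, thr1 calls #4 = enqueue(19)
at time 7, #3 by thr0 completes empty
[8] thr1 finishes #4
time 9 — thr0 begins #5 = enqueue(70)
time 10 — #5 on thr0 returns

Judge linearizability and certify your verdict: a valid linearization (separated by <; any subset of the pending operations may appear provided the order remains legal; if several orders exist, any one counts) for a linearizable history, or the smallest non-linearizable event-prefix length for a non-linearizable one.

prefix check: 1..6 passes, 1..7 fails once #3's time-7 response joins
exactly one order of the 3 completed ops respects real time; the queue replay fails
completion choices over the 1 pending operation (#4) were checked; none helps
e.g. #1, #2, #3 (pending dropped): illegal at step 3, since #3 dequeue() → empty cannot apply there

not linearizable — minimal violating prefix: 7 events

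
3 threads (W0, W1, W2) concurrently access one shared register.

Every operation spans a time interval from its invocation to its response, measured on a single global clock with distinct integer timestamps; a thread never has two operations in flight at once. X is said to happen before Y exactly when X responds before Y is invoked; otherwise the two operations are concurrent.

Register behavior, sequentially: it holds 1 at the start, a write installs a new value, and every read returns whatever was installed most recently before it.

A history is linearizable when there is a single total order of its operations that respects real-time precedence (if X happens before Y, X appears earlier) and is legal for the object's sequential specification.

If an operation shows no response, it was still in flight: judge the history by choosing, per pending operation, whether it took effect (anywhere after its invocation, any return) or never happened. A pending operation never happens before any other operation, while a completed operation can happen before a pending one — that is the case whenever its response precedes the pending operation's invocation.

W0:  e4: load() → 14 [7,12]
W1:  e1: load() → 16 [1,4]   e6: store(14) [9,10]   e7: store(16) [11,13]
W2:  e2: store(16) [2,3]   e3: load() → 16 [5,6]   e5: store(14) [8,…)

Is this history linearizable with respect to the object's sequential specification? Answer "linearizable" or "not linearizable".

linearizable

one valid linearization: e2, e1, e3, e5, e4, e6, e7
step 1: e2 store(16) — value 16
step 2: e1 load() → 16 — value 16
step 3: e3 load() → 16 — value 16
step 4: e5 store(14) (pending, included) — value 14
step 5: e4 load() → 14 — value 14
step 6: e6 store(14) — value 14
step 7: e7 store(16) — value 16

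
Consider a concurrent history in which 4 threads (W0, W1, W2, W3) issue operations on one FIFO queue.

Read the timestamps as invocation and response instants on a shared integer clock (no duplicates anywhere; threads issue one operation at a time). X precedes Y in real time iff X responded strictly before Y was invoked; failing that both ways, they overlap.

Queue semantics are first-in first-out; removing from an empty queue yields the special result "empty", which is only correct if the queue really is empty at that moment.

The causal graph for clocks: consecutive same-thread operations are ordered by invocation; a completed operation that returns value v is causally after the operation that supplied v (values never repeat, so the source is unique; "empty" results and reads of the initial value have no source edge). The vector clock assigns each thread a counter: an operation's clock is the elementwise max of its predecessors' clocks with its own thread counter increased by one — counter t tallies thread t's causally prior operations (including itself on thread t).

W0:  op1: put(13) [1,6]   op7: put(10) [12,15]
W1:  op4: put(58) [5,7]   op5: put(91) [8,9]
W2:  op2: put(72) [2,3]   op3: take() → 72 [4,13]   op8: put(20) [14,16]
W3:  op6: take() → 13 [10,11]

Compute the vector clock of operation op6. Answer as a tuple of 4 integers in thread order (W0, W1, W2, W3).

(1, 0, 0, 1)

no predecessors for op2 (invoked 2): W2 increments from zero → (0, 0, 1, 0)
no predecessors for op4 (invoked 5): W1 increments from zero → (0, 1, 0, 0)
no predecessors for op1 (invoked 1): W0 increments from zero → (1, 0, 0, 0)
op3 (invocation 4): componentwise max over VC(op2)=(0, 0, 1, 0), +1 at W2, giving (0, 0, 2, 0)
op5 (invocation 8): componentwise max over VC(op4)=(0, 1, 0, 0), +1 at W1, giving (0, 2, 0, 0)
op6 (invocation 10): componentwise max over VC(op1)=(1, 0, 0, 0), +1 at W3, giving (1, 0, 0, 1)
op7 (invocation 12): componentwise max over VC(op1)=(1, 0, 0, 0), +1 at W0, giving (2, 0, 0, 0)
op8 (invocation 14): componentwise max over VC(op3)=(0, 0, 2, 0), +1 at W2, giving (0, 0, 3, 0)
target: VC(op6) = (1, 0, 0, 1)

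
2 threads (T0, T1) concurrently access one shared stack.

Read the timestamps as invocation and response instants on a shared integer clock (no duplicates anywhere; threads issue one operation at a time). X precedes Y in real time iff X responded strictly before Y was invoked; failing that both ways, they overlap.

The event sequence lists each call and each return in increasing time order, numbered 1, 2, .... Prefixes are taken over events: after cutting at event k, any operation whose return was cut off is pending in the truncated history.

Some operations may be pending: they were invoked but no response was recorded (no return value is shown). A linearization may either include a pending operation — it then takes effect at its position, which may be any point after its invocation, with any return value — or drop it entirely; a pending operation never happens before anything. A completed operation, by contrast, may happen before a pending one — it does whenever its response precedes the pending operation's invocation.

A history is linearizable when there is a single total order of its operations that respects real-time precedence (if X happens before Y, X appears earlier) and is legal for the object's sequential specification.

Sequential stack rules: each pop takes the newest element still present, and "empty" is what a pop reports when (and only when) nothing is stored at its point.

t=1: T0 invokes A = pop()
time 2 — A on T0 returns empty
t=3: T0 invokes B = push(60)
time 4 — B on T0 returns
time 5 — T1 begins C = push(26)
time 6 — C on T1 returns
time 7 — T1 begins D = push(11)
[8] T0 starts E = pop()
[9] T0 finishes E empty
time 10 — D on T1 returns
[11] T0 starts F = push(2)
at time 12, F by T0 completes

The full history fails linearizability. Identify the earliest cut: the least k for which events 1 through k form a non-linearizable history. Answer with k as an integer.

9

a valid linearization of events 1..8 exists, for instance A, B, C:
after step 1 (A pop() → empty): stack <>
after step 2 (B push(60)): stack <60>
after step 3 (C push(26)): stack <60,26>
event 9 — E's response, time 9 — after it, nothing linearizes
including or dropping the 1 pending operation (D) in any combination fails
for example A, B, C, E (pending dropped) fails at step 4: E pop() → empty is not legal there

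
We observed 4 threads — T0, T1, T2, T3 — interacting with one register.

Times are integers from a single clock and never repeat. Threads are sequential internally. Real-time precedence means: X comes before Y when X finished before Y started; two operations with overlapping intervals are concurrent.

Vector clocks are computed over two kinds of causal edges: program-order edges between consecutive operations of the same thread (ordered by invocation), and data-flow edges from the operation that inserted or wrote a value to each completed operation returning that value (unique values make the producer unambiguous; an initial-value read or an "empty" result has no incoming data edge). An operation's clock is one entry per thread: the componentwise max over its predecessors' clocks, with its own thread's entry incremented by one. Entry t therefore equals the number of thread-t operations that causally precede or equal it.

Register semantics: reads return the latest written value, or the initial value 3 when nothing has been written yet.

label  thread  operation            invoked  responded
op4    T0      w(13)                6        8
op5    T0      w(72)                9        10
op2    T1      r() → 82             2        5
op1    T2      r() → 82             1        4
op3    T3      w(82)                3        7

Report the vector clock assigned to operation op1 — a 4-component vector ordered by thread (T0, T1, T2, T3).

no predecessors for op3 (invoked 3): T3 increments from zero → (0, 0, 0, 1)
no predecessors for op4 (invoked 6): T0 increments from zero → (1, 0, 0, 0)
from VC(op3)=(0, 0, 0, 1), op1 (invoked 1) maxes components and bumps T2 → (0, 0, 1, 1)
from VC(op3)=(0, 0, 0, 1), op2 (invoked 2) maxes components and bumps T1 → (0, 1, 0, 1)
from VC(op4)=(1, 0, 0, 0), op5 (invoked 9) maxes components and bumps T0 → (2, 0, 0, 0)
target: VC(op1) = (0, 0, 1, 1)

(0, 0, 1, 1)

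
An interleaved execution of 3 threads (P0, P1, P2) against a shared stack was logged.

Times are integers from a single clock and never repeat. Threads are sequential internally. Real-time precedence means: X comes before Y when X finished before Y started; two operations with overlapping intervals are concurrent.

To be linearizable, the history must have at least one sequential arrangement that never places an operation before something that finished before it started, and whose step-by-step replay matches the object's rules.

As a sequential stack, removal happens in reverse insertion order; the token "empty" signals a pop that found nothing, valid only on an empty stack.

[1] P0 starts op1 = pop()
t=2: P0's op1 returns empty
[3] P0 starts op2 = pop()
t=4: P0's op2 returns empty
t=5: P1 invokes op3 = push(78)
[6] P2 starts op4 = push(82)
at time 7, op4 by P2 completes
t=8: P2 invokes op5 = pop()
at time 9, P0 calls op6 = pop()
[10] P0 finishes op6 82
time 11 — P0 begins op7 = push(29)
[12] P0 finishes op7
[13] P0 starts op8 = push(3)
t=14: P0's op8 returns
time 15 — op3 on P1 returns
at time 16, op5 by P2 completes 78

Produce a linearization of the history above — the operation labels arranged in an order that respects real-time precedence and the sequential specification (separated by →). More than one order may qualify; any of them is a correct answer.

step 1: op1 pop() → empty — stack <>
step 2: op2 pop() → empty — stack <>
step 3: op3 push(78) — stack <78>
step 4: op4 push(82) — stack <78,82>
step 5: op6 pop() → 82 — stack <78>
step 6: op5 pop() → 78 — stack <>
step 7: op7 push(29) — stack <29>
step 8: op8 push(3) — stack <29,3>

op1 → op2 → op3 → op4 → op6 → op5 → op7 → op8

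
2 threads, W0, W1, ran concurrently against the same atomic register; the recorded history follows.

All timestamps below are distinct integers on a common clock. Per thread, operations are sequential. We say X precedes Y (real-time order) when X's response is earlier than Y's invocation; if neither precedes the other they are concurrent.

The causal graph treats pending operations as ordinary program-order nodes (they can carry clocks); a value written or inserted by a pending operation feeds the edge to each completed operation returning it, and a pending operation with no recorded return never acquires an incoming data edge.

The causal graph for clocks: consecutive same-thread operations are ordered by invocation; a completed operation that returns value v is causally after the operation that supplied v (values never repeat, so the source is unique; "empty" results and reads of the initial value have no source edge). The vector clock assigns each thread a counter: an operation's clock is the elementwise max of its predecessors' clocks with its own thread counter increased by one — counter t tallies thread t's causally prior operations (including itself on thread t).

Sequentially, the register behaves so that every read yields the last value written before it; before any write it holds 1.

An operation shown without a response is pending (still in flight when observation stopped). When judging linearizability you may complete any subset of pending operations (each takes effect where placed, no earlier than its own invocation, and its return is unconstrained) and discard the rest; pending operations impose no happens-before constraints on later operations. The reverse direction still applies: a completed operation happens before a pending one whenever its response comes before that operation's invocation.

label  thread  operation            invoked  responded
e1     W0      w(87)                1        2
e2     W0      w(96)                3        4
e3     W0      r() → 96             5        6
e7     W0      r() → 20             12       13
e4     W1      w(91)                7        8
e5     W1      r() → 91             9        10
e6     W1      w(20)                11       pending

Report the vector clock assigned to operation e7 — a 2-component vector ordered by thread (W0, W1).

VC(e4, invoked at 7): no causal predecessors; +1 on W1 → (0, 1)
VC(e1, invoked at 1): no causal predecessors; +1 on W0 → (1, 0)
from VC(e4)=(0, 1), e5 (invoked 9) maxes components and bumps W1 → (0, 2)
from VC(e1)=(1, 0), e2 (invoked 3) maxes components and bumps W0 → (2, 0)
from VC(e5)=(0, 2), e6 (invoked 11) maxes components and bumps W1 → (0, 3)
from VC(e2)=(2, 0), e3 (invoked 5) maxes components and bumps W0 → (3, 0)
from VC(e3)=(3, 0), VC(e6)=(0, 3), e7 (invoked 12) maxes components and bumps W0 → (4, 3)
target: VC(e7) = (4, 3)

(4, 3)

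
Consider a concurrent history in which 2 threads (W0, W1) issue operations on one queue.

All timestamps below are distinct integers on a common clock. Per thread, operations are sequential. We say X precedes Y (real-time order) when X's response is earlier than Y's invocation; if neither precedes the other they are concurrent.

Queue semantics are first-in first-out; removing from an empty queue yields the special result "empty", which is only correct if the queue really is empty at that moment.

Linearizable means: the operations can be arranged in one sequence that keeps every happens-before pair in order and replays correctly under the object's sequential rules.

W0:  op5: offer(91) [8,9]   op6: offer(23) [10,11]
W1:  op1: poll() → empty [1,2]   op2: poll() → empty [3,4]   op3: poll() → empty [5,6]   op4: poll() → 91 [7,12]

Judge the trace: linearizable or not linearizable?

linearizable

one valid linearization: op1, op2, op3, op5, op4, op6
step 1: op1 poll() → empty — queue <>
step 2: op2 poll() → empty — queue <>
step 3: op3 poll() → empty — queue <>
step 4: op5 offer(91) — queue <91>
step 5: op4 poll() → 91 — queue <>
step 6: op6 offer(23) — queue <23>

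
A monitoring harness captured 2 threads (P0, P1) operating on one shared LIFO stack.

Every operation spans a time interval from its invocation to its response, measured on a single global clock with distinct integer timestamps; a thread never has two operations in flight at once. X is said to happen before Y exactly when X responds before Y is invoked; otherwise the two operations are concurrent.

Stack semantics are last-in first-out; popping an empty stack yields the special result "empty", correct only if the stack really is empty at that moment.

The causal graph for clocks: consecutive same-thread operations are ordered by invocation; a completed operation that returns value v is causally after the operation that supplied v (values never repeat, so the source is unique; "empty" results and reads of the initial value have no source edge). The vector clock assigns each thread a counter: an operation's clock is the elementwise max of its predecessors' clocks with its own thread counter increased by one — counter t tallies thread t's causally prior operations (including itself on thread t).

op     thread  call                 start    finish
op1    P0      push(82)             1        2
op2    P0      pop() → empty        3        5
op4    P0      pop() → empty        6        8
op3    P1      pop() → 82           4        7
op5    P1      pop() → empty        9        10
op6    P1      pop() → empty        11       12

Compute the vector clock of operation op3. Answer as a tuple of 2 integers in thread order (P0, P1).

(1, 1)

no predecessors for op1 (invoked 1): P0 increments from zero → (1, 0)
invoked at 4, op3 merges VC(op1)=(1, 0) and bumps P1's slot → (1, 1)
invoked at 3, op2 merges VC(op1)=(1, 0) and bumps P0's slot → (2, 0)
invoked at 9, op5 merges VC(op3)=(1, 1) and bumps P1's slot → (1, 2)
invoked at 6, op4 merges VC(op2)=(2, 0) and bumps P0's slot → (3, 0)
invoked at 11, op6 merges VC(op5)=(1, 2) and bumps P1's slot → (1, 3)
target: VC(op3) = (1, 1)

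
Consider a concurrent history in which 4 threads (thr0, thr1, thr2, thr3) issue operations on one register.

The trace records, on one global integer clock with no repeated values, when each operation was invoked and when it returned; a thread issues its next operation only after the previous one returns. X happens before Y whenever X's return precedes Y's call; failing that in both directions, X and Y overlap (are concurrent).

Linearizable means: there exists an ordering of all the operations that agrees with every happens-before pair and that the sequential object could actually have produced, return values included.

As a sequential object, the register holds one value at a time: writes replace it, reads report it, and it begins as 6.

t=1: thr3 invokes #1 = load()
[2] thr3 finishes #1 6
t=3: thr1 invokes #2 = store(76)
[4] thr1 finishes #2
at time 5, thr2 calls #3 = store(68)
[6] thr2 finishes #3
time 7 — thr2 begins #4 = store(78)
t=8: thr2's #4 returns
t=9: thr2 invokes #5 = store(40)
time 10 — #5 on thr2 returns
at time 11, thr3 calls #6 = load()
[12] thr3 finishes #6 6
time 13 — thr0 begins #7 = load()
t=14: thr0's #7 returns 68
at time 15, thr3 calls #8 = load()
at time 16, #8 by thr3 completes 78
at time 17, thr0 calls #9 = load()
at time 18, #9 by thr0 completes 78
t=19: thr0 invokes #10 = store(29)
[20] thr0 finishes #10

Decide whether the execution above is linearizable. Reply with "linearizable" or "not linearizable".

not linearizable

prefix check: 1..11 passes, 1..12 fails once #6's time-12 response joins
exhaustive check: the 6 completed register ops admit one real-time order; illegal
for example #1, #2, #3, #4, #5, #6 fails at step 6: #6 load() → 6 is not legal there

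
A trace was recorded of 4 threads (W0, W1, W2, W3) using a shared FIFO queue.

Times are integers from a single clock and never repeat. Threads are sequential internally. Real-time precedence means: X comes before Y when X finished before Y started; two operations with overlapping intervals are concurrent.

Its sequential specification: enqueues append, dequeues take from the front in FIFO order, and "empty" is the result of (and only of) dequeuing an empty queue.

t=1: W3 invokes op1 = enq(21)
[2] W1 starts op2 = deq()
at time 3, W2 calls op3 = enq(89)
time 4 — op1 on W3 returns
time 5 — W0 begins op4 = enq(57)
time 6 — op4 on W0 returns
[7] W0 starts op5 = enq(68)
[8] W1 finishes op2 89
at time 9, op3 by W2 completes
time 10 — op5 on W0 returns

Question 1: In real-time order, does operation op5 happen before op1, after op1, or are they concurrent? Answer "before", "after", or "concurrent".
op5 spans [7,10], op1 spans [1,4]
resp(op1)=4 < inv(op5)=7

after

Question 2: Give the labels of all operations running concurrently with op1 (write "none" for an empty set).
op1 runs from 1 to 4; window-overlapping ops are concurrent
op2 [2,8]: concurrent
op3 [3,9]: concurrent
op4 [5,6]: after
op5 [7,10]: after

op2, op3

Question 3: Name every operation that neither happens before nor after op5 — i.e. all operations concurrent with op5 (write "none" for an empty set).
overlap test against op5 [7,10]: concurrent iff the interval meets 7..10
op1 [1,4]: before
op2 [2,8]: concurrent
op3 [3,9]: concurrent
op4 [5,6]: before

op2, op3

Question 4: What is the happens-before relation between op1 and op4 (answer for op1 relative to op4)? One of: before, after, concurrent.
op1 spans [1,4], op4 spans [5,6]
resp(op1)=4 < inv(op4)=5

before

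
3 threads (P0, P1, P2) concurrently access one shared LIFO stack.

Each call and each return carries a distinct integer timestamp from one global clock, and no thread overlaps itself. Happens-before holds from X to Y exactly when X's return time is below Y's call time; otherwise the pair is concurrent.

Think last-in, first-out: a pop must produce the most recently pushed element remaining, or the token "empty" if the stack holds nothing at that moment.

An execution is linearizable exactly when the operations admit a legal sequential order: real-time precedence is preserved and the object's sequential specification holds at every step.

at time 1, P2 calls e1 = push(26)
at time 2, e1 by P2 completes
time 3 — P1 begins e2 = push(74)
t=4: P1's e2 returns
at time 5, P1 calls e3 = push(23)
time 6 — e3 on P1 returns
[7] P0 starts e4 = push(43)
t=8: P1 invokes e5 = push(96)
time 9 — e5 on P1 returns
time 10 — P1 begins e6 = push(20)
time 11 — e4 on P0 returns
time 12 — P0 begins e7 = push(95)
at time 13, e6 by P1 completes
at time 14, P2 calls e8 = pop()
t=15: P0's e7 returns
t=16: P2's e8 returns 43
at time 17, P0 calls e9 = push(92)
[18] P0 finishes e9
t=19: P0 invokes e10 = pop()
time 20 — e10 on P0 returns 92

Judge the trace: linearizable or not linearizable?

a witness: e1, e2, e3, e5, e6, e4, e8, e7, e9, e10
after step 1 (e1 push(26)): stack <26>
after step 2 (e2 push(74)): stack <26,74>
after step 3 (e3 push(23)): stack <26,74,23>
after step 4 (e5 push(96)): stack <26,74,23,96>
after step 5 (e6 push(20)): stack <26,74,23,96,20>
after step 6 (e4 push(43)): stack <26,74,23,96,20,43>
after step 7 (e8 pop() → 43): stack <26,74,23,96,20>
after step 8 (e7 push(95)): stack <26,74,23,96,20,95>
after step 9 (e9 push(92)): stack <26,74,23,96,20,95,92>
after step 10 (e10 pop() → 92): stack <26,74,23,96,20,95>

linearizable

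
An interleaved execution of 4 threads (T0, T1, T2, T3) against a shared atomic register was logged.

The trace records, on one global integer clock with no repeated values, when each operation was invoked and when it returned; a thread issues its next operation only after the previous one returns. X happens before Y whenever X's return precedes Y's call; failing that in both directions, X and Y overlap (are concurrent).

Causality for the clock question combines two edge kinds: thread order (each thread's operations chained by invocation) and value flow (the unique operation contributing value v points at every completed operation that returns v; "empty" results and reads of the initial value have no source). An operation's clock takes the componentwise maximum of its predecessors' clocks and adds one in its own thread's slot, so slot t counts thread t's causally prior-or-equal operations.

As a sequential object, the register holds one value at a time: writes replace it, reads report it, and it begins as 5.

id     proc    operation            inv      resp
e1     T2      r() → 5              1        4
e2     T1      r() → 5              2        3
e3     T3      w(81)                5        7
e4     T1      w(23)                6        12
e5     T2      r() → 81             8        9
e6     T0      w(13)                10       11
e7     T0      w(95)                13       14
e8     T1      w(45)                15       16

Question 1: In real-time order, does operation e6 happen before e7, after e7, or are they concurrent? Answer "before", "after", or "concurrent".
e6 spans [10,11], e7 spans [13,14]
resp(e6)=11 < inv(e7)=13

before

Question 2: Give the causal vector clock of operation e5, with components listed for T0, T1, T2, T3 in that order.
root op e3, invoked 5: fresh clock plus T3's own tick → (0, 0, 0, 1)
root op e1, invoked 1: fresh clock plus T2's own tick → (0, 0, 1, 0)
root op e2, invoked 2: fresh clock plus T1's own tick → (0, 1, 0, 0)
root op e6, invoked 10: fresh clock plus T0's own tick → (1, 0, 0, 0)
VC(e4, invoked at 6): max of VC(e2)=(0, 1, 0, 0), then +1 on thread T1 → (0, 2, 0, 0)
VC(e7, invoked at 13): max of VC(e6)=(1, 0, 0, 0), then +1 on thread T0 → (2, 0, 0, 0)
VC(e5, invoked at 8): max of VC(e1)=(0, 0, 1, 0), VC(e3)=(0, 0, 0, 1), then +1 on thread T2 → (0, 0, 2, 1)
VC(e8, invoked at 15): max of VC(e4)=(0, 2, 0, 0), then +1 on thread T1 → (0, 3, 0, 0)
target: VC(e5) = (0, 0, 2, 1)

(0, 0, 2, 1)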